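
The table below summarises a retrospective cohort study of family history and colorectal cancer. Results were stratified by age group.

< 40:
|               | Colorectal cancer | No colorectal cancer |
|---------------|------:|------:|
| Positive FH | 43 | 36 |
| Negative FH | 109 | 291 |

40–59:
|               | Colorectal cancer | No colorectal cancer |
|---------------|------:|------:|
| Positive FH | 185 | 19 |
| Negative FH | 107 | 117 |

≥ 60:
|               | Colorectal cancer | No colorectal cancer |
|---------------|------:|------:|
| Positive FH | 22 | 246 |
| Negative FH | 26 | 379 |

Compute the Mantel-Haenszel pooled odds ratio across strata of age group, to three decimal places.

3.969

OR_MH = Σ(aᵢdᵢ/nᵢ) / Σ(bᵢcᵢ/nᵢ), where nᵢ is the stratum total.
Stratum 1 (< 40): n = 479; a·d/n = 43·291/479 = 26.1232; b·c/n = 36·109/479 = 8.1921
Stratum 2 (40–59): n = 428; a·d/n = 185·117/428 = 50.5724; b·c/n = 19·107/428 = 4.7500
Stratum 3 (≥ 60): n = 673; a·d/n = 22·379/673 = 12.3893; b·c/n = 246·26/673 = 9.5037
OR_MH = (26.1232 + 50.5724 + 12.3893) / (8.1921 + 4.7500 + 9.5037) = 89.0849 / 22.4458 = 3.96889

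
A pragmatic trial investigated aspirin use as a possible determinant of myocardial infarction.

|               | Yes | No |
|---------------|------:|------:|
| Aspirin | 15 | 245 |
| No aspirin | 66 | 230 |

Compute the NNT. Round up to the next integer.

7

Risk in treated group = 15/260 = 0.05769; risk in control = 66/296 = 0.22297.
Absolute risk reduction = 0.22297 − 0.05769 = 0.16528
NNT = 1 / ARR = 1 / 0.16528 = 6.050 → round up → 7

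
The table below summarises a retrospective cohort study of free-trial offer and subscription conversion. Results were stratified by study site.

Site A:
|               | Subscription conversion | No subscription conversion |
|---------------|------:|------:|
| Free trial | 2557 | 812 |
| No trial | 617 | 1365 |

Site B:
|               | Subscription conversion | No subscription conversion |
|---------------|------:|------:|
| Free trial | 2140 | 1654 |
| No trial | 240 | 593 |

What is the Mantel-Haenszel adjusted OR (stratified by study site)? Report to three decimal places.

5.164

OR_MH = Σ(aᵢdᵢ/nᵢ) / Σ(bᵢcᵢ/nᵢ), where nᵢ is the stratum total.
Stratum 1 (Site A): n = 5351; a·d/n = 2557·1365/5351 = 652.2715; b·c/n = 812·617/5351 = 93.6281
Stratum 2 (Site B): n = 4627; a·d/n = 2140·593/4627 = 274.2641; b·c/n = 1654·240/4627 = 85.7921
OR_MH = (652.2715 + 274.2641) / (93.6281 + 85.7921) = 926.5356 / 179.4202 = 5.16405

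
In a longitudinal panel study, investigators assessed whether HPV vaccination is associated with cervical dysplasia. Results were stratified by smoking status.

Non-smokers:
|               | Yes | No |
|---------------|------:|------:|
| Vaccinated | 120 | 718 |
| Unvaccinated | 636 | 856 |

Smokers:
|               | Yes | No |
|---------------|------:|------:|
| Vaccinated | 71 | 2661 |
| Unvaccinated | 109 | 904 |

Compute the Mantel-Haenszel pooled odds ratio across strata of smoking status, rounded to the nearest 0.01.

OR_MH = Σ(aᵢdᵢ/nᵢ) / Σ(bᵢcᵢ/nᵢ), where nᵢ is the stratum total.
Stratum 1 (Non-smokers): n = 2330; a·d/n = 120·856/2330 = 44.0858; b·c/n = 718·636/2330 = 195.9863
Stratum 2 (Smokers): n = 3745; a·d/n = 71·904/3745 = 17.1386; b·c/n = 2661·109/3745 = 77.4497
OR_MH = (44.0858 + 17.1386) / (195.9863 + 77.4497) = 61.2244 / 273.4359 = 0.22391

0.22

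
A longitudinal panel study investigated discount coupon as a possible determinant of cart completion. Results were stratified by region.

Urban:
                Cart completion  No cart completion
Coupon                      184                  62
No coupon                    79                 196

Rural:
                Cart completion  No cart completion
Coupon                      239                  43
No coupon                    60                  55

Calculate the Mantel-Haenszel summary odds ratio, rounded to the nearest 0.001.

OR_MH = Σ(aᵢdᵢ/nᵢ) / Σ(bᵢcᵢ/nᵢ), where nᵢ is the stratum total.
Stratum 1 (Urban): n = 521; a·d/n = 184·196/521 = 69.2207; b·c/n = 62·79/521 = 9.4012
Stratum 2 (Rural): n = 397; a·d/n = 239·55/397 = 33.1108; b·c/n = 43·60/397 = 6.4987
OR_MH = (69.2207 + 33.1108) / (9.4012 + 6.4987) = 102.3316 / 15.8999 = 6.43599

6.436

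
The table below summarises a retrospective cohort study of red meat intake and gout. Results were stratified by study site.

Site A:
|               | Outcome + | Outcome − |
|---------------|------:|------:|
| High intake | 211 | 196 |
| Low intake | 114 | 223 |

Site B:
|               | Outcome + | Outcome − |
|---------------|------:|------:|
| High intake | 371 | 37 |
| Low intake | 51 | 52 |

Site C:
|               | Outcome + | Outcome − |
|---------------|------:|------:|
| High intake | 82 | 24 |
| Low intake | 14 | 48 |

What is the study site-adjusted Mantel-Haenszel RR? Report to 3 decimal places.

RR_MH = Σ(aᵢ·n₀ᵢ/nᵢ) / Σ(cᵢ·n₁ᵢ/nᵢ), with n₁ᵢ = aᵢ+bᵢ (exposed), n₀ᵢ = cᵢ+dᵢ (unexposed), nᵢ = n₁ᵢ+n₀ᵢ.
Stratum 1 (Site A): n₁ = 407, n₀ = 337, n = 744; a·n₀/n = 211·337/744 = 95.5739; c·n₁/n = 114·407/744 = 62.3629
Stratum 2 (Site B): n₁ = 408, n₀ = 103, n = 511; a·n₀/n = 371·103/511 = 74.7808; c·n₁/n = 51·408/511 = 40.7202
Stratum 3 (Site C): n₁ = 106, n₀ = 62, n = 168; a·n₀/n = 82·62/168 = 30.2619; c·n₁/n = 14·106/168 = 8.8333
RR_MH = (95.5739 + 74.7808 + 30.2619) / (62.3629 + 40.7202 + 8.8333) = 200.6167 / 111.9164 = 1.79256

1.793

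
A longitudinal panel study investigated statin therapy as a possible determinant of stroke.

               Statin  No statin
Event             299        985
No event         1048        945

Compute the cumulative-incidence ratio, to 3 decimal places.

Reading the table with exposure as columns: a = 299 (Statin, case), b = 1048 (Statin, non-case), c = 985 (No statin, case), d = 945.
Risk in exposed = 299/1347 = 0.22197; risk in unexposed = 985/1930 = 0.51036.
RR = 0.22197 / 0.51036 = 0.43494
The risk is 57% lower among the exposed than among the unexposed.

0.435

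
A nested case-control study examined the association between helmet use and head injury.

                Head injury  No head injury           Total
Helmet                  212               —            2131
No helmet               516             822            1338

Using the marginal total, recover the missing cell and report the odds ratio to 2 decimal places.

0.18

The missing cell is in the exposed row: 2131 − 212 = 1919.
So a = 212, b = 1919, c = 516, d = 822.
OR = (a·d)/(b·c) = (212 × 822) / (1919 × 516) = 174264 / 990204 = 0.17599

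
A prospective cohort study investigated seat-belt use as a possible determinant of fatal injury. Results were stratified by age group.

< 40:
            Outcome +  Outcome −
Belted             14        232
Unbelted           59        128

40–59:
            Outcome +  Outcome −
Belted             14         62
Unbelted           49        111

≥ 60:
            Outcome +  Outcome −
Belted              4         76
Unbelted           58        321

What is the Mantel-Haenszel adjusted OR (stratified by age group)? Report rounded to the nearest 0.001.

0.250

OR_MH = Σ(aᵢdᵢ/nᵢ) / Σ(bᵢcᵢ/nᵢ), where nᵢ is the stratum total.
Stratum 1 (< 40): n = 433; a·d/n = 14·128/433 = 4.1386; b·c/n = 232·59/433 = 31.6120
Stratum 2 (40–59): n = 236; a·d/n = 14·111/236 = 6.5847; b·c/n = 62·49/236 = 12.8729
Stratum 3 (≥ 60): n = 459; a·d/n = 4·321/459 = 2.7974; b·c/n = 76·58/459 = 9.6035
OR_MH = (4.1386 + 6.5847 + 2.7974) / (31.6120 + 12.8729 + 9.6035) = 13.5207 / 54.0884 = 0.24997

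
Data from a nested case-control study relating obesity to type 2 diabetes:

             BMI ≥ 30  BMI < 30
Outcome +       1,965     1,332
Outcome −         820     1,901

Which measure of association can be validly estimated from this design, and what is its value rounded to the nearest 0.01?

3.42

Reading the table with exposure as columns: a = 1965 (BMI ≥ 30, case), b = 820 (BMI ≥ 30, non-case), c = 1332 (BMI < 30, case), d = 1901.
This is a nested case-control study: participants were sampled on outcome status, so risks in the source population cannot be estimated directly — relative risk is not valid here. The odds ratio is the appropriate measure.
OR = (a·d)/(b·c) = (1965 × 1901) / (820 × 1332) = 3735465 / 1092240 = 3.42000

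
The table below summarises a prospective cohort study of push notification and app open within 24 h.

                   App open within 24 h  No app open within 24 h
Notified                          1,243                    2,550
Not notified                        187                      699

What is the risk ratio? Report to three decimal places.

Cells: a = 1243, b = 2550, c = 187, d = 699.
Risk in exposed = 1243/3793 = 0.32771; risk in unexposed = 187/886 = 0.21106.
RR = 0.32771 / 0.21106 = 1.55267
The risk among the exposed is 1.55 times that among the unexposed.

1.553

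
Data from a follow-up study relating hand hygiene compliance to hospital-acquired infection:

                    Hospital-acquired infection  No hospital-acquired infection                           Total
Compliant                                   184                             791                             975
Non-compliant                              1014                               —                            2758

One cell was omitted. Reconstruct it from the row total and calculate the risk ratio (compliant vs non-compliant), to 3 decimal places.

0.513

The missing cell is in the unexposed row: 2758 − 1014 = 1744.
So a = 184, b = 791, c = 1014, d = 1744.
RR = [a/(a+b)] / [c/(c+d)] = (184/975) / (1014/2758) = 0.18872/0.36766 = 0.51330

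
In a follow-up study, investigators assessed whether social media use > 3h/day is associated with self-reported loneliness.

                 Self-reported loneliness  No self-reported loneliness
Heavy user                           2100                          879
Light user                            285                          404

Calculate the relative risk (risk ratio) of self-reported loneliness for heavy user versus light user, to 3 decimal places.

Cells: a = 2100, b = 879, c = 285, d = 404.
Risk in exposed = 2100/2979 = 0.70493; risk in unexposed = 285/689 = 0.41364.
RR = 0.70493 / 0.41364 = 1.70421
The risk among the exposed is 1.70 times that among the unexposed.

1.704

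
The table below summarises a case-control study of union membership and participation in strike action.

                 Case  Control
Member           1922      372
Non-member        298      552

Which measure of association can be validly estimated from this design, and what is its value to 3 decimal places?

9.570

Cells: a = 1922, b = 372, c = 298, d = 552.
This is a case-control study: participants were sampled on outcome status, so risks in the source population cannot be estimated directly — relative risk is not valid here. The odds ratio is the appropriate measure.
OR = (a·d)/(b·c) = (1922 × 552) / (372 × 298) = 1060944 / 110856 = 9.57047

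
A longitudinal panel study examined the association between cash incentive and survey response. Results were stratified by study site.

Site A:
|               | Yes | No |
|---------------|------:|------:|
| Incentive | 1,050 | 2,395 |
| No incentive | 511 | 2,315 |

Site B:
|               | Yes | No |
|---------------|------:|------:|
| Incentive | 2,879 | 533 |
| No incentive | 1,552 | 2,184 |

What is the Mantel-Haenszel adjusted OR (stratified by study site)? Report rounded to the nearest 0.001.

OR_MH = Σ(aᵢdᵢ/nᵢ) / Σ(bᵢcᵢ/nᵢ), where nᵢ is the stratum total.
Stratum 1 (Site A): n = 6271; a·d/n = 1050·2315/6271 = 387.6176; b·c/n = 2395·511/6271 = 195.1595
Stratum 2 (Site B): n = 7148; a·d/n = 2879·2184/7148 = 879.6497; b·c/n = 533·1552/7148 = 115.7269
OR_MH = (387.6176 + 879.6497) / (195.1595 + 115.7269) = 1267.2673 / 310.8864 = 4.07630

4.076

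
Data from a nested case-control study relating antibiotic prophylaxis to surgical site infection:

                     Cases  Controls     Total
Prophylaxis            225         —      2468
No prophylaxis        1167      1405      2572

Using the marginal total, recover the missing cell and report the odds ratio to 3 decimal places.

0.121

The missing cell is in the exposed row: 2468 − 225 = 2243.
So a = 225, b = 2243, c = 1167, d = 1405.
OR = (a·d)/(b·c) = (225 × 1405) / (2243 × 1167) = 316125 / 2617581 = 0.12077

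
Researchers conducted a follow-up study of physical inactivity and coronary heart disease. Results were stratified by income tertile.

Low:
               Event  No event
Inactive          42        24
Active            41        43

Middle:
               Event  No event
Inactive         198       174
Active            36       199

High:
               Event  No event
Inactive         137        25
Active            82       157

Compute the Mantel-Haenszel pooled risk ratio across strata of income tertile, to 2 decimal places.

2.48

RR_MH = Σ(aᵢ·n₀ᵢ/nᵢ) / Σ(cᵢ·n₁ᵢ/nᵢ), with n₁ᵢ = aᵢ+bᵢ (exposed), n₀ᵢ = cᵢ+dᵢ (unexposed), nᵢ = n₁ᵢ+n₀ᵢ.
Stratum 1 (Low): n₁ = 66, n₀ = 84, n = 150; a·n₀/n = 42·84/150 = 23.5200; c·n₁/n = 41·66/150 = 18.0400
Stratum 2 (Middle): n₁ = 372, n₀ = 235, n = 607; a·n₀/n = 198·235/607 = 76.6557; c·n₁/n = 36·372/607 = 22.0626
Stratum 3 (High): n₁ = 162, n₀ = 239, n = 401; a·n₀/n = 137·239/401 = 81.6534; c·n₁/n = 82·162/401 = 33.1272
RR_MH = (23.5200 + 76.6557 + 81.6534) / (18.0400 + 22.0626 + 33.1272) = 181.8291 / 73.2298 = 2.48299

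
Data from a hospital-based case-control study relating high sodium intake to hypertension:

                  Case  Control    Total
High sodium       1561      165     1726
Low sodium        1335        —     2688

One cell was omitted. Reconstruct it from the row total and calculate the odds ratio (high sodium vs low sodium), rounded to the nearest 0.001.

The missing cell is in the unexposed row: 2688 − 1335 = 1353.
So a = 1561, b = 165, c = 1335, d = 1353.
OR = (a·d)/(b·c) = (1561 × 1353) / (165 × 1335) = 2112033 / 220275 = 9.58816

9.588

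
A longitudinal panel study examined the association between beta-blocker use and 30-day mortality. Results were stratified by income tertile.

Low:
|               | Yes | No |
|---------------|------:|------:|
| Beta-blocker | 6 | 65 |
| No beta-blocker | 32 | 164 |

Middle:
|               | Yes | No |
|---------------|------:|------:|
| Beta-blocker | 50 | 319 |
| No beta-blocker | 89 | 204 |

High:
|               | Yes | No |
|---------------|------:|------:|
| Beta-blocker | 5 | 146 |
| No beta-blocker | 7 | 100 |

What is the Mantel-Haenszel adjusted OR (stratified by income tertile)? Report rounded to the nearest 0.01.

OR_MH = Σ(aᵢdᵢ/nᵢ) / Σ(bᵢcᵢ/nᵢ), where nᵢ is the stratum total.
Stratum 1 (Low): n = 267; a·d/n = 6·164/267 = 3.6854; b·c/n = 65·32/267 = 7.7903
Stratum 2 (Middle): n = 662; a·d/n = 50·204/662 = 15.4079; b·c/n = 319·89/662 = 42.8867
Stratum 3 (High): n = 258; a·d/n = 5·100/258 = 1.9380; b·c/n = 146·7/258 = 3.9612
OR_MH = (3.6854 + 15.4079 + 1.9380) / (7.7903 + 42.8867 + 3.9612) = 21.0312 / 54.6382 = 0.38492

0.38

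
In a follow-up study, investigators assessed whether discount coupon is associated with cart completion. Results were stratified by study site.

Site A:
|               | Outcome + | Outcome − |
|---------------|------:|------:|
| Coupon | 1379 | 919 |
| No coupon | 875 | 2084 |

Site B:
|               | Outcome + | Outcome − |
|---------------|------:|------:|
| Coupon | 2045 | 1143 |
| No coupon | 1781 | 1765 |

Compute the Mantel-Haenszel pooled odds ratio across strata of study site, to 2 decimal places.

2.38

OR_MH = Σ(aᵢdᵢ/nᵢ) / Σ(bᵢcᵢ/nᵢ), where nᵢ is the stratum total.
Stratum 1 (Site A): n = 5257; a·d/n = 1379·2084/5257 = 546.6684; b·c/n = 919·875/5257 = 152.9627
Stratum 2 (Site B): n = 6734; a·d/n = 2045·1765/6734 = 536.0001; b·c/n = 1143·1781/6734 = 302.2992
OR_MH = (546.6684 + 536.0001) / (152.9627 + 302.2992) = 1082.6686 / 455.2619 = 2.37812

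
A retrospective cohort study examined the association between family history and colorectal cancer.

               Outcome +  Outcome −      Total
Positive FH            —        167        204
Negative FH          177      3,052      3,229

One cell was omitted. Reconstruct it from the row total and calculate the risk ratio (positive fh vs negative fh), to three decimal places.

The missing cell is in the exposed row: 204 − 167 = 37.
So a = 37, b = 167, c = 177, d = 3052.
RR = [a/(a+b)] / [c/(c+d)] = (37/204) / (177/3229) = 0.18137/0.05482 = 3.30877

3.309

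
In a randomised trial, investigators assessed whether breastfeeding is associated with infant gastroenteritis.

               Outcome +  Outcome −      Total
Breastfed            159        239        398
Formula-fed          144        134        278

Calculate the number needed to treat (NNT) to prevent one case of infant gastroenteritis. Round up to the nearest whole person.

Risk in treated group = 159/398 = 0.39950; risk in control = 144/278 = 0.51799.
Absolute risk reduction = 0.51799 − 0.39950 = 0.11849
NNT = 1 / ARR = 1 / 0.11849 = 8.440 → round up → 9

9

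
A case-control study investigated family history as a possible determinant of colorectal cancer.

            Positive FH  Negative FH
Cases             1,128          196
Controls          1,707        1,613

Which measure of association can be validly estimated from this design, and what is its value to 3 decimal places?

5.438

Reading the table with exposure as columns: a = 1128 (Positive FH, case), b = 1707 (Positive FH, non-case), c = 196 (Negative FH, case), d = 1613.
This is a case-control study: participants were sampled on outcome status, so risks in the source population cannot be estimated directly — relative risk is not valid here. The odds ratio is the appropriate measure.
OR = (a·d)/(b·c) = (1128 × 1613) / (1707 × 196) = 1819464 / 334572 = 5.43818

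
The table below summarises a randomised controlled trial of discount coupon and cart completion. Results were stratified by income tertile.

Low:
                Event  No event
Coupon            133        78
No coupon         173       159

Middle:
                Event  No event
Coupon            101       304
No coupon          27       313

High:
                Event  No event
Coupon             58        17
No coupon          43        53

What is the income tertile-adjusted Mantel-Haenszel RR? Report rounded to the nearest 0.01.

1.59

RR_MH = Σ(aᵢ·n₀ᵢ/nᵢ) / Σ(cᵢ·n₁ᵢ/nᵢ), with n₁ᵢ = aᵢ+bᵢ (exposed), n₀ᵢ = cᵢ+dᵢ (unexposed), nᵢ = n₁ᵢ+n₀ᵢ.
Stratum 1 (Low): n₁ = 211, n₀ = 332, n = 543; a·n₀/n = 133·332/543 = 81.3186; c·n₁/n = 173·211/543 = 67.2247
Stratum 2 (Middle): n₁ = 405, n₀ = 340, n = 745; a·n₀/n = 101·340/745 = 46.0940; c·n₁/n = 27·405/745 = 14.6779
Stratum 3 (High): n₁ = 75, n₀ = 96, n = 171; a·n₀/n = 58·96/171 = 32.5614; c·n₁/n = 43·75/171 = 18.8596
RR_MH = (81.3186 + 46.0940 + 32.5614) / (67.2247 + 14.6779 + 18.8596) = 159.9740 / 100.7622 = 1.58764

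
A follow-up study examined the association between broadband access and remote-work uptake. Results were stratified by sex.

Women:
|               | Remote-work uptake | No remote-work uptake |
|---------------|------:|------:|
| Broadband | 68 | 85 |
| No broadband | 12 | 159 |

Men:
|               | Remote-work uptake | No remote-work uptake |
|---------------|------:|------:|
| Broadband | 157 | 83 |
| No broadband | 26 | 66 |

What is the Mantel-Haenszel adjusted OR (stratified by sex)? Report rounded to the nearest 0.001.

OR_MH = Σ(aᵢdᵢ/nᵢ) / Σ(bᵢcᵢ/nᵢ), where nᵢ is the stratum total.
Stratum 1 (Women): n = 324; a·d/n = 68·159/324 = 33.3704; b·c/n = 85·12/324 = 3.1481
Stratum 2 (Men): n = 332; a·d/n = 157·66/332 = 31.2108; b·c/n = 83·26/332 = 6.5000
OR_MH = (33.3704 + 31.2108) / (3.1481 + 6.5000) = 64.5812 / 9.6481 = 6.69364

6.694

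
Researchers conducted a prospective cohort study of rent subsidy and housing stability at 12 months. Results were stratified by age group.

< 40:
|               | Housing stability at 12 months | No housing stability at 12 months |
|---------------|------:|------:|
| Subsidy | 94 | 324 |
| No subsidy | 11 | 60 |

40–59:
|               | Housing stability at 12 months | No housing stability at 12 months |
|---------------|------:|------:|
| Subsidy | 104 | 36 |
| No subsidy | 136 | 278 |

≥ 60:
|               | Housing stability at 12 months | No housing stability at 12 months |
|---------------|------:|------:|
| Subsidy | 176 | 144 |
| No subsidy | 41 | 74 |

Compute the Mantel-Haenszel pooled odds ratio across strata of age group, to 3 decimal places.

OR_MH = Σ(aᵢdᵢ/nᵢ) / Σ(bᵢcᵢ/nᵢ), where nᵢ is the stratum total.
Stratum 1 (< 40): n = 489; a·d/n = 94·60/489 = 11.5337; b·c/n = 324·11/489 = 7.2883
Stratum 2 (40–59): n = 554; a·d/n = 104·278/554 = 52.1877; b·c/n = 36·136/554 = 8.8375
Stratum 3 (≥ 60): n = 435; a·d/n = 176·74/435 = 29.9402; b·c/n = 144·41/435 = 13.5724
OR_MH = (11.5337 + 52.1877 + 29.9402) / (7.2883 + 8.8375 + 13.5724) = 93.6617 / 29.6983 = 3.15377

3.154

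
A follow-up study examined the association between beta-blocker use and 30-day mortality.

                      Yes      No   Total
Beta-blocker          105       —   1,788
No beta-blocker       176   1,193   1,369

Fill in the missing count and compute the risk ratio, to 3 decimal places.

0.457

The missing cell is in the exposed row: 1788 − 105 = 1683.
So a = 105, b = 1683, c = 176, d = 1193.
RR = [a/(a+b)] / [c/(c+d)] = (105/1788) / (176/1369) = 0.05872/0.12856 = 0.45679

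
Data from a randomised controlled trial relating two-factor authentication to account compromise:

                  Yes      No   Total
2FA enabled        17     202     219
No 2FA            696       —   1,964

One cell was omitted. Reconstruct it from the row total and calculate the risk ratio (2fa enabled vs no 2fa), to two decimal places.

The missing cell is in the unexposed row: 1964 − 696 = 1268.
So a = 17, b = 202, c = 696, d = 1268.
RR = [a/(a+b)] / [c/(c+d)] = (17/219) / (696/1964) = 0.07763/0.35438 = 0.21905

0.22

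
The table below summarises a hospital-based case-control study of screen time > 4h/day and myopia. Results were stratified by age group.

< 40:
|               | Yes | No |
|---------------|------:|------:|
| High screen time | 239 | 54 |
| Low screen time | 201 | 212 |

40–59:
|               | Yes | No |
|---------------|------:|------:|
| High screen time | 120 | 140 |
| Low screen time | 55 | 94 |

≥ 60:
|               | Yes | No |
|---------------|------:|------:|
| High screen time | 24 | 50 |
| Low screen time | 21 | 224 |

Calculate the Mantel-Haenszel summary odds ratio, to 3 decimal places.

3.099

OR_MH = Σ(aᵢdᵢ/nᵢ) / Σ(bᵢcᵢ/nᵢ), where nᵢ is the stratum total.
Stratum 1 (< 40): n = 706; a·d/n = 239·212/706 = 71.7677; b·c/n = 54·201/706 = 15.3739
Stratum 2 (40–59): n = 409; a·d/n = 120·94/409 = 27.5795; b·c/n = 140·55/409 = 18.8264
Stratum 3 (≥ 60): n = 319; a·d/n = 24·224/319 = 16.8527; b·c/n = 50·21/319 = 3.2915
OR_MH = (71.7677 + 27.5795 + 16.8527) / (15.3739 + 18.8264 + 3.2915) = 116.1998 / 37.4919 = 3.09933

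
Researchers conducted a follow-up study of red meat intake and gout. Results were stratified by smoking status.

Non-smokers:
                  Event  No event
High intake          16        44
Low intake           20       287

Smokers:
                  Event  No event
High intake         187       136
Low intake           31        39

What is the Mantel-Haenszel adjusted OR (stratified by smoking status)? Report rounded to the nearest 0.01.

2.37

OR_MH = Σ(aᵢdᵢ/nᵢ) / Σ(bᵢcᵢ/nᵢ), where nᵢ is the stratum total.
Stratum 1 (Non-smokers): n = 367; a·d/n = 16·287/367 = 12.5123; b·c/n = 44·20/367 = 2.3978
Stratum 2 (Smokers): n = 393; a·d/n = 187·39/393 = 18.5573; b·c/n = 136·31/393 = 10.7277
OR_MH = (12.5123 + 18.5573) / (2.3978 + 10.7277) = 31.0695 / 13.1256 = 2.36710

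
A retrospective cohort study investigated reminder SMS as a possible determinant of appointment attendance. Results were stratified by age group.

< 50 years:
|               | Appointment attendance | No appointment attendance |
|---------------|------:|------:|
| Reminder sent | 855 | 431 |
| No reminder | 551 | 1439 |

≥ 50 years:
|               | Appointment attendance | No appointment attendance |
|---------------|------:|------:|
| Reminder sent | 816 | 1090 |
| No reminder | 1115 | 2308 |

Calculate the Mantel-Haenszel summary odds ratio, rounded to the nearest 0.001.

OR_MH = Σ(aᵢdᵢ/nᵢ) / Σ(bᵢcᵢ/nᵢ), where nᵢ is the stratum total.
Stratum 1 (< 50 years): n = 3276; a·d/n = 855·1439/3276 = 375.5632; b·c/n = 431·551/3276 = 72.4911
Stratum 2 (≥ 50 years): n = 5329; a·d/n = 816·2308/5329 = 353.4111; b·c/n = 1090·1115/5329 = 228.0634
OR_MH = (375.5632 + 353.4111) / (72.4911 + 228.0634) = 728.9743 / 300.5546 = 2.42543

2.425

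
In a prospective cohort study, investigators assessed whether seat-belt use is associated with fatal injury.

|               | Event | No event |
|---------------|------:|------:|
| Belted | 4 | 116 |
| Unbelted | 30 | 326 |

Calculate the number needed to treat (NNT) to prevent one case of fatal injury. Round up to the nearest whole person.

Risk in treated group = 4/120 = 0.03333; risk in control = 30/356 = 0.08427.
Absolute risk reduction = 0.08427 − 0.03333 = 0.05094
NNT = 1 / ARR = 1 / 0.05094 = 19.632 → round up → 20

20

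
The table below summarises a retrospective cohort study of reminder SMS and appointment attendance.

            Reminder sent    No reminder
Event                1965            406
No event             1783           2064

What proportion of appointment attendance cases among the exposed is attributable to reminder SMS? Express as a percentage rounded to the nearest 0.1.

Reading the table with exposure as columns: a = 1965 (Reminder sent, case), b = 1783 (Reminder sent, non-case), c = 406 (No reminder, case), d = 2064.
Risk in exposed = 1965/3748 = 0.52428; risk in unexposed = 406/2470 = 0.16437.
RR = 0.52428/0.16437 = 3.18958
AR% = (RR − 1)/RR × 100 = (3.18958 − 1)/3.18958 × 100 = 68.6479%

68.6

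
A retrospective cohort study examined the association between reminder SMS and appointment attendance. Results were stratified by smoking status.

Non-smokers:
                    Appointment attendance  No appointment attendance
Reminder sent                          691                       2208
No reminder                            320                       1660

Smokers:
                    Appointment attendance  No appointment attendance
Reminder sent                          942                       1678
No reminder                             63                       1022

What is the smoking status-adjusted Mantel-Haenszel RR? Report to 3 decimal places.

RR_MH = Σ(aᵢ·n₀ᵢ/nᵢ) / Σ(cᵢ·n₁ᵢ/nᵢ), with n₁ᵢ = aᵢ+bᵢ (exposed), n₀ᵢ = cᵢ+dᵢ (unexposed), nᵢ = n₁ᵢ+n₀ᵢ.
Stratum 1 (Non-smokers): n₁ = 2899, n₀ = 1980, n = 4879; a·n₀/n = 691·1980/4879 = 280.4222; c·n₁/n = 320·2899/4879 = 190.1373
Stratum 2 (Smokers): n₁ = 2620, n₀ = 1085, n = 3705; a·n₀/n = 942·1085/3705 = 275.8623; c·n₁/n = 63·2620/3705 = 44.5506
RR_MH = (280.4222 + 275.8623) / (190.1373 + 44.5506) = 556.2846 / 234.6879 = 2.37032

2.370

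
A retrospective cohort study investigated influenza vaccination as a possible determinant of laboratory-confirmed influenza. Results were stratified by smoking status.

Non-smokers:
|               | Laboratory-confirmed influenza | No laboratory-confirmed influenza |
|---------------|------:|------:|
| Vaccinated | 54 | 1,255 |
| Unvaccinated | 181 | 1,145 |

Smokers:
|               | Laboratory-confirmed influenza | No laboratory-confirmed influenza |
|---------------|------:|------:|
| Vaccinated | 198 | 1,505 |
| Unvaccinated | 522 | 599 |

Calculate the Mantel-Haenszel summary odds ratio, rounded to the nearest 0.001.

OR_MH = Σ(aᵢdᵢ/nᵢ) / Σ(bᵢcᵢ/nᵢ), where nᵢ is the stratum total.
Stratum 1 (Non-smokers): n = 2635; a·d/n = 54·1145/2635 = 23.4649; b·c/n = 1255·181/2635 = 86.2068
Stratum 2 (Smokers): n = 2824; a·d/n = 198·599/2824 = 41.9979; b·c/n = 1505·522/2824 = 278.1905
OR_MH = (23.4649 + 41.9979) / (86.2068 + 278.1905) = 65.4628 / 364.3973 = 0.17965

0.180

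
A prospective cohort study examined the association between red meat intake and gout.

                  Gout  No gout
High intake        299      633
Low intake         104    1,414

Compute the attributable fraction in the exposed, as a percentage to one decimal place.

78.6

Cells: a = 299, b = 633, c = 104, d = 1414.
Risk in exposed = 299/932 = 0.32082; risk in unexposed = 104/1518 = 0.06851.
RR = 0.32082/0.06851 = 4.68267
AR% = (RR − 1)/RR × 100 = (4.68267 − 1)/4.68267 × 100 = 78.6447%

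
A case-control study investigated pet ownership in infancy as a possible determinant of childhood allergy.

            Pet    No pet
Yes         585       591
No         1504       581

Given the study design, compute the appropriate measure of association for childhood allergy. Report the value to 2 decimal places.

0.38

Reading the table with exposure as columns: a = 585 (Pet, case), b = 1504 (Pet, non-case), c = 591 (No pet, case), d = 581.
This is a case-control study: participants were sampled on outcome status, so risks in the source population cannot be estimated directly — relative risk is not valid here. The odds ratio is the appropriate measure.
OR = (a·d)/(b·c) = (585 × 581) / (1504 × 591) = 339885 / 888864 = 0.38238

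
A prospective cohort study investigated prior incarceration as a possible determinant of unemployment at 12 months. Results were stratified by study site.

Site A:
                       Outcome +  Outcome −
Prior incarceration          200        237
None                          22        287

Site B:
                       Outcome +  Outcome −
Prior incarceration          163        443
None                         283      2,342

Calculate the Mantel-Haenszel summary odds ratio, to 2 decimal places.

4.26

OR_MH = Σ(aᵢdᵢ/nᵢ) / Σ(bᵢcᵢ/nᵢ), where nᵢ is the stratum total.
Stratum 1 (Site A): n = 746; a·d/n = 200·287/746 = 76.9437; b·c/n = 237·22/746 = 6.9893
Stratum 2 (Site B): n = 3231; a·d/n = 163·2342/3231 = 118.1510; b·c/n = 443·283/3231 = 38.8019
OR_MH = (76.9437 + 118.1510) / (6.9893 + 38.8019) = 195.0947 / 45.7912 = 4.26053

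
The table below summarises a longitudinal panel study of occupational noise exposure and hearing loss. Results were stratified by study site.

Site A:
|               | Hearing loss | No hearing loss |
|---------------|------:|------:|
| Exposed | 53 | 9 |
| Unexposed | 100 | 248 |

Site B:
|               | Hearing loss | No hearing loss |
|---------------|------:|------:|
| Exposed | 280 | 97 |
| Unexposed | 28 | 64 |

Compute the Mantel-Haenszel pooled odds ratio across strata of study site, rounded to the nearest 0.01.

8.80

OR_MH = Σ(aᵢdᵢ/nᵢ) / Σ(bᵢcᵢ/nᵢ), where nᵢ is the stratum total.
Stratum 1 (Site A): n = 410; a·d/n = 53·248/410 = 32.0585; b·c/n = 9·100/410 = 2.1951
Stratum 2 (Site B): n = 469; a·d/n = 280·64/469 = 38.2090; b·c/n = 97·28/469 = 5.7910
OR_MH = (32.0585 + 38.2090) / (2.1951 + 5.7910) = 70.2675 / 7.9862 = 8.79865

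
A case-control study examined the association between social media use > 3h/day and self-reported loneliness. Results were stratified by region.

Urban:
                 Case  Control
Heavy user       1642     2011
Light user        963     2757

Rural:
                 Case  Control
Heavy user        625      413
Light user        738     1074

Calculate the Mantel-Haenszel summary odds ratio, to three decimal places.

2.298

OR_MH = Σ(aᵢdᵢ/nᵢ) / Σ(bᵢcᵢ/nᵢ), where nᵢ is the stratum total.
Stratum 1 (Urban): n = 7373; a·d/n = 1642·2757/7373 = 613.9962; b·c/n = 2011·963/7373 = 262.6601
Stratum 2 (Rural): n = 2850; a·d/n = 625·1074/2850 = 235.5263; b·c/n = 413·738/2850 = 106.9453
OR_MH = (613.9962 + 235.5263) / (262.6601 + 106.9453) = 849.5225 / 369.6054 = 2.29846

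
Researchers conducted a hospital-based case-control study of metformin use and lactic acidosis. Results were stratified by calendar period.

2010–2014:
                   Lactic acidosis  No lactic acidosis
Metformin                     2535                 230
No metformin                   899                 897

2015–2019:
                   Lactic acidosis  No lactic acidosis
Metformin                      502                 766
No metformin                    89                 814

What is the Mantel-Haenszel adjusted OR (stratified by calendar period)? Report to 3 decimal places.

8.950

OR_MH = Σ(aᵢdᵢ/nᵢ) / Σ(bᵢcᵢ/nᵢ), where nᵢ is the stratum total.
Stratum 1 (2010–2014): n = 4561; a·d/n = 2535·897/4561 = 498.5519; b·c/n = 230·899/4561 = 45.3344
Stratum 2 (2015–2019): n = 2171; a·d/n = 502·814/2171 = 188.2211; b·c/n = 766·89/2171 = 31.4021
OR_MH = (498.5519 + 188.2211) / (45.3344 + 31.4021) = 686.7729 / 76.7365 = 8.94976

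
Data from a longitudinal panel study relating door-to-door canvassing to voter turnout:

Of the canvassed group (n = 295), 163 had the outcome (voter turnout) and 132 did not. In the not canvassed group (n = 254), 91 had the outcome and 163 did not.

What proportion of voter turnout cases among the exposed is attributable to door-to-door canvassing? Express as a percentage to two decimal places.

From the description: a = 163, b = 132, c = 91, d = 163.
Risk in exposed = 163/295 = 0.55254; risk in unexposed = 91/254 = 0.35827.
RR = 0.55254/0.35827 = 1.54226
AR% = (RR − 1)/RR × 100 = (1.54226 − 1)/1.54226 × 100 = 35.1601%

35.16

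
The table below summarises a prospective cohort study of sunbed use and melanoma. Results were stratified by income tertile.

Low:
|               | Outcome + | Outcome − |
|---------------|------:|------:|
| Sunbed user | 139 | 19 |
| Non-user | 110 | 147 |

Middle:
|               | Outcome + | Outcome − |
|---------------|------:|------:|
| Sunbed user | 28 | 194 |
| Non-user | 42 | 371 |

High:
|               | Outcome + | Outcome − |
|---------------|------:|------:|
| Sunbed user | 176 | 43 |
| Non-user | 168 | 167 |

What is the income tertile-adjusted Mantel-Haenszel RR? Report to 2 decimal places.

RR_MH = Σ(aᵢ·n₀ᵢ/nᵢ) / Σ(cᵢ·n₁ᵢ/nᵢ), with n₁ᵢ = aᵢ+bᵢ (exposed), n₀ᵢ = cᵢ+dᵢ (unexposed), nᵢ = n₁ᵢ+n₀ᵢ.
Stratum 1 (Low): n₁ = 158, n₀ = 257, n = 415; a·n₀/n = 139·257/415 = 86.0795; c·n₁/n = 110·158/415 = 41.8795
Stratum 2 (Middle): n₁ = 222, n₀ = 413, n = 635; a·n₀/n = 28·413/635 = 18.2110; c·n₁/n = 42·222/635 = 14.6835
Stratum 3 (High): n₁ = 219, n₀ = 335, n = 554; a·n₀/n = 176·335/554 = 106.4260; c·n₁/n = 168·219/554 = 66.4116
RR_MH = (86.0795 + 18.2110 + 106.4260) / (41.8795 + 14.6835 + 66.4116) = 210.7165 / 122.9745 = 1.71350

1.71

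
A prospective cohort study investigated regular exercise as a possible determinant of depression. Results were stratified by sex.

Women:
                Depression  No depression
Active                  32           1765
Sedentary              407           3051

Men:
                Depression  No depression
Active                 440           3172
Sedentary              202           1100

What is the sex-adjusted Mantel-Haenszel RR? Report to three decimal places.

0.478

RR_MH = Σ(aᵢ·n₀ᵢ/nᵢ) / Σ(cᵢ·n₁ᵢ/nᵢ), with n₁ᵢ = aᵢ+bᵢ (exposed), n₀ᵢ = cᵢ+dᵢ (unexposed), nᵢ = n₁ᵢ+n₀ᵢ.
Stratum 1 (Women): n₁ = 1797, n₀ = 3458, n = 5255; a·n₀/n = 32·3458/5255 = 21.0573; c·n₁/n = 407·1797/5255 = 139.1777
Stratum 2 (Men): n₁ = 3612, n₀ = 1302, n = 4914; a·n₀/n = 440·1302/4914 = 116.5812; c·n₁/n = 202·3612/4914 = 148.4786
RR_MH = (21.0573 + 116.5812) / (139.1777 + 148.4786) = 137.6385 / 287.6564 = 0.47848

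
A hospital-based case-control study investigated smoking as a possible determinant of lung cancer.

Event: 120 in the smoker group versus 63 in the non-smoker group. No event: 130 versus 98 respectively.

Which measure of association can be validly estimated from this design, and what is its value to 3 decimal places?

1.436

From the description: a = 120, b = 130, c = 63, d = 98.
This is a hospital-based case-control study: participants were sampled on outcome status, so risks in the source population cannot be estimated directly — relative risk is not valid here. The odds ratio is the appropriate measure.
OR = (a·d)/(b·c) = (120 × 98) / (130 × 63) = 11760 / 8190 = 1.43590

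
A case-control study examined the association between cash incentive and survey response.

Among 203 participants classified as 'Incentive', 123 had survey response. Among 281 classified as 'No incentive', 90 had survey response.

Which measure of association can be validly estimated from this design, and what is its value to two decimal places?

3.26

From the description: a = 123, b = 80, c = 90, d = 191.
This is a case-control study: participants were sampled on outcome status, so risks in the source population cannot be estimated directly — relative risk is not valid here. The odds ratio is the appropriate measure.
OR = (a·d)/(b·c) = (123 × 191) / (80 × 90) = 23493 / 7200 = 3.26292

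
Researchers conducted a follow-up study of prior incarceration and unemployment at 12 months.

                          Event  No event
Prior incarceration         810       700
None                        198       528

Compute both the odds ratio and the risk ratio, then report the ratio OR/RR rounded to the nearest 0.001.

Cells: a = 810, b = 700, c = 198, d = 528.
OR = (810·528)/(700·198) = 427680/138600 = 3.08571
Risk in exposed = 810/1510 = 0.53642; risk in unexposed = 198/726 = 0.27273; RR = 1.96689
OR/RR = 3.08571 / 1.96689 = 1.56883
The outcome is not rare, so the OR lies further from 1 than the RR.

1.569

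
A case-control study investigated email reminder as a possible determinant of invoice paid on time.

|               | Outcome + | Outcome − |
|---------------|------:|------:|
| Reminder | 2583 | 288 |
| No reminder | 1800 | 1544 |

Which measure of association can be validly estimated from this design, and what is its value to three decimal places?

7.693

Cells: a = 2583, b = 288, c = 1800, d = 1544.
This is a case-control study: participants were sampled on outcome status, so risks in the source population cannot be estimated directly — relative risk is not valid here. The odds ratio is the appropriate measure.
OR = (a·d)/(b·c) = (2583 × 1544) / (288 × 1800) = 3988152 / 518400 = 7.69319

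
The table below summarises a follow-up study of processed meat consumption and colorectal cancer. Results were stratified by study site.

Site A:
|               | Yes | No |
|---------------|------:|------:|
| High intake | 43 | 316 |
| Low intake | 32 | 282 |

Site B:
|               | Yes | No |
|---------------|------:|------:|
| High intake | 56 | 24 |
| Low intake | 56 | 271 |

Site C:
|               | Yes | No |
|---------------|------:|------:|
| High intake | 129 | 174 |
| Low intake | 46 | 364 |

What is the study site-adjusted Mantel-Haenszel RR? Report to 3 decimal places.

2.924

RR_MH = Σ(aᵢ·n₀ᵢ/nᵢ) / Σ(cᵢ·n₁ᵢ/nᵢ), with n₁ᵢ = aᵢ+bᵢ (exposed), n₀ᵢ = cᵢ+dᵢ (unexposed), nᵢ = n₁ᵢ+n₀ᵢ.
Stratum 1 (Site A): n₁ = 359, n₀ = 314, n = 673; a·n₀/n = 43·314/673 = 20.0624; c·n₁/n = 32·359/673 = 17.0698
Stratum 2 (Site B): n₁ = 80, n₀ = 327, n = 407; a·n₀/n = 56·327/407 = 44.9926; c·n₁/n = 56·80/407 = 11.0074
Stratum 3 (Site C): n₁ = 303, n₀ = 410, n = 713; a·n₀/n = 129·410/713 = 74.1795; c·n₁/n = 46·303/713 = 19.5484
RR_MH = (20.0624 + 44.9926 + 74.1795) / (17.0698 + 11.0074 + 19.5484) = 139.2346 / 47.6256 = 2.92352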